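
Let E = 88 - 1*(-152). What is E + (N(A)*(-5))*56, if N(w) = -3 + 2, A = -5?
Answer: 520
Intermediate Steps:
N(w) = -1
E = 240 (E = 88 + 152 = 240)
E + (N(A)*(-5))*56 = 240 - 1*(-5)*56 = 240 + 5*56 = 240 + 280 = 520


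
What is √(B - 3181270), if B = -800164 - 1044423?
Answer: I*√5025857 ≈ 2241.8*I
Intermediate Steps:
B = -1844587
√(B - 3181270) = √(-1844587 - 3181270) = √(-5025857) = I*√5025857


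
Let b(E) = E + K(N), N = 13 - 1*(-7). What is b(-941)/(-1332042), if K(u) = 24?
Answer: 917/1332042 ≈ 0.00068842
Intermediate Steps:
N = 20 (N = 13 + 7 = 20)
b(E) = 24 + E (b(E) = E + 24 = 24 + E)
b(-941)/(-1332042) = (24 - 941)/(-1332042) = -917*(-1/1332042) = 917/1332042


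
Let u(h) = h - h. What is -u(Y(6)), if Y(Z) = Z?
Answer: 0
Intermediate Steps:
u(h) = 0
-u(Y(6)) = -1*0 = 0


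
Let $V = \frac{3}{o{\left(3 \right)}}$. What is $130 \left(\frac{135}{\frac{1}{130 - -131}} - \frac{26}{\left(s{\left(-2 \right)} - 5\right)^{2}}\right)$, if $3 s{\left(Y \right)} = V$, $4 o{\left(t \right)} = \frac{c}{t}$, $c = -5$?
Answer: $\frac{6270688450}{1369} \approx 4.5805 \cdot 10^{6}$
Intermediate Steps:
$o{\left(t \right)} = - \frac{5}{4 t}$ ($o{\left(t \right)} = \frac{\left(-5\right) \frac{1}{t}}{4} = - \frac{5}{4 t}$)
$V = - \frac{36}{5}$ ($V = \frac{3}{\left(- \frac{5}{4}\right) \frac{1}{3}} = \frac{3}{- \frac{5}{12}} = 3 \left(- \frac{12}{5}\right) = - \frac{36}{5} \approx -7.2$)
$s{\left(Y \right)} = - \frac{12}{5}$ ($s{\left(Y \right)} = \frac{1}{3} \left(- \frac{36}{5}\right) = - \frac{12}{5}$)
$130 \left(\frac{135}{\frac{1}{130 - -131}} - \frac{26}{\left(s{\left(-2 \right)} - 5\right)^{2}}\right) = 130 \left(\frac{135}{\frac{1}{130 - -131}} - \frac{26}{\left(- \frac{12}{5} - 5\right)^{2}}\right) = 130 \left(\frac{135}{\frac{1}{130 + 131}} - \frac{26}{\left(- \frac{37}{5}\right)^{2}}\right) = 130 \left(\frac{135}{\frac{1}{261}} - \frac{26}{\frac{1369}{25}}\right) = 130 \left(135 \frac{1}{\frac{1}{261}} - \frac{650}{1369}\right) = 130 \left(135 \cdot 261 - \frac{650}{1369}\right) = 130 \left(35235 - \frac{650}{1369}\right) = 130 \cdot \frac{48236065}{1369} = \frac{6270688450}{1369}$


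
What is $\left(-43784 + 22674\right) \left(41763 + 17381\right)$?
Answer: $-1248529840$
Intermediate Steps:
$\left(-43784 + 22674\right) \left(41763 + 17381\right) = \left(-21110\right) 59144 = -1248529840$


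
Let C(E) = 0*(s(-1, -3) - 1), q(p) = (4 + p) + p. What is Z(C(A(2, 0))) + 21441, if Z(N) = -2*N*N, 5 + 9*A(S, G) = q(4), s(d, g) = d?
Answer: 21441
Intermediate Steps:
q(p) = 4 + 2*p
A(S, G) = 7/9 (A(S, G) = -5/9 + (4 + 2*4)/9 = -5/9 + (4 + 8)/9 = -5/9 + (⅑)*12 = -5/9 + 4/3 = 7/9)
C(E) = 0 (C(E) = 0*(-1 - 1) = 0*(-2) = 0)
Z(N) = -2*N²
Z(C(A(2, 0))) + 21441 = -2*0² + 21441 = -2*0 + 21441 = 0 + 21441 = 21441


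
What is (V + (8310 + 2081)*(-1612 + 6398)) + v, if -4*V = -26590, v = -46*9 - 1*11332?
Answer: 99452455/2 ≈ 4.9726e+7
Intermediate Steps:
v = -11746 (v = -414 - 11332 = -11746)
V = 13295/2 (V = -¼*(-26590) = 13295/2 ≈ 6647.5)
(V + (8310 + 2081)*(-1612 + 6398)) + v = (13295/2 + (8310 + 2081)*(-1612 + 6398)) - 11746 = (13295/2 + 10391*4786) - 11746 = (13295/2 + 49731326) - 11746 = 99475947/2 - 11746 = 99452455/2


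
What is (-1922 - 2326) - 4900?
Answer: -9148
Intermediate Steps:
(-1922 - 2326) - 4900 = -4248 - 4900 = -9148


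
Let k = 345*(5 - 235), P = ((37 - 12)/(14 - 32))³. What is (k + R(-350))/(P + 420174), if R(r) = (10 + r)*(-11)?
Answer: -440957520/2450439143 ≈ -0.17995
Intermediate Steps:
R(r) = -110 - 11*r
P = -15625/5832 (P = (25/(-18))³ = (25*(-1/18))³ = (-25/18)³ = -15625/5832 ≈ -2.6792)
k = -79350 (k = 345*(-230) = -79350)
(k + R(-350))/(P + 420174) = (-79350 + (-110 - 11*(-350)))/(-15625/5832 + 420174) = (-79350 + (-110 + 3850))/(2450439143/5832) = (-79350 + 3740)*(5832/2450439143) = -75610*5832/2450439143 = -440957520/2450439143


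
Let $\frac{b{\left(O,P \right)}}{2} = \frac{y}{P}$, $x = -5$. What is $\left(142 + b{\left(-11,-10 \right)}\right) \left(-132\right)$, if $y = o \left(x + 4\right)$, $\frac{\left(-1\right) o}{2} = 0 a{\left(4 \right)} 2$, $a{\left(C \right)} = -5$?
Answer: $-18744$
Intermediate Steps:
$o = 0$ ($o = - 2 \cdot 0 \left(-5\right) 2 = - 2 \cdot 0 \cdot 2 = \left(-2\right) 0 = 0$)
$y = 0$ ($y = 0 \left(-5 + 4\right) = 0 \left(-1\right) = 0$)
$b{\left(O,P \right)} = 0$ ($b{\left(O,P \right)} = 2 \frac{0}{P} = 2 \cdot 0 = 0$)
$\left(142 + b{\left(-11,-10 \right)}\right) \left(-132\right) = \left(142 + 0\right) \left(-132\right) = 142 \left(-132\right) = -18744$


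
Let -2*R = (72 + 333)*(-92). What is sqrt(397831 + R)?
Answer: sqrt(416461) ≈ 645.34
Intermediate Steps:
R = 18630 (R = -(72 + 333)*(-92)/2 = -405*(-92)/2 = -1/2*(-37260) = 18630)
sqrt(397831 + R) = sqrt(397831 + 18630) = sqrt(416461)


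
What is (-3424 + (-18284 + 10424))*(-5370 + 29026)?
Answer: -266934304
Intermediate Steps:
(-3424 + (-18284 + 10424))*(-5370 + 29026) = (-3424 - 7860)*23656 = -11284*23656 = -266934304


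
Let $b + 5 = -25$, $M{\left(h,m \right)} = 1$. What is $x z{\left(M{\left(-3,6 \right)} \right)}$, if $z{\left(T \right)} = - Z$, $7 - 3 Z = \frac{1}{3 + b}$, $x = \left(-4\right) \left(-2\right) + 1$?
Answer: $- \frac{190}{9} \approx -21.111$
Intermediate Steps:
$b = -30$ ($b = -5 - 25 = -30$)
$x = 9$ ($x = 8 + 1 = 9$)
$Z = \frac{190}{81}$ ($Z = \frac{7}{3} - \frac{1}{3 \left(3 - 30\right)} = \frac{7}{3} - \frac{1}{3 \left(-27\right)} = \frac{7}{3} - - \frac{1}{81} = \frac{7}{3} + \frac{1}{81} = \frac{190}{81} \approx 2.3457$)
$z{\left(T \right)} = - \frac{190}{81}$ ($z{\left(T \right)} = \left(-1\right) \frac{190}{81} = - \frac{190}{81}$)
$x z{\left(M{\left(-3,6 \right)} \right)} = 9 \left(- \frac{190}{81}\right) = - \frac{190}{9}$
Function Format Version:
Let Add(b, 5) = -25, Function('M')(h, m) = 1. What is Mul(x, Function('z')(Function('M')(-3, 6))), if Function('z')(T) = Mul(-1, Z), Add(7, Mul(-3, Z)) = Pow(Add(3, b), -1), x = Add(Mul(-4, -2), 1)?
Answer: Rational(-190, 9) ≈ -21.111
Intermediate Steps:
b = -30 (b = Add(-5, -25) = -30)
x = 9 (x = Add(8, 1) = 9)
Z = Rational(190, 81) (Z = Add(Rational(7, 3), Mul(Rational(-1, 3), Pow(Add(3, -30), -1))) = Add(Rational(7, 3), Mul(Rational(-1, 3), Pow(-27, -1))) = Add(Rational(7, 3), Mul(Rational(-1, 3), Rational(-1, 27))) = Add(Rational(7, 3), Rational(1, 81)) = Rational(190, 81) ≈ 2.3457)
Function('z')(T) = Rational(-190, 81) (Function('z')(T) = Mul(-1, Rational(190, 81)) = Rational(-190, 81))
Mul(x, Function('z')(Function('M')(-3, 6))) = Mul(9, Rational(-190, 81)) = Rational(-190, 9)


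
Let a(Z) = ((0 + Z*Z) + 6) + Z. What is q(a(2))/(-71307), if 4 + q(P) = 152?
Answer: -148/71307 ≈ -0.0020755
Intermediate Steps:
a(Z) = 6 + Z + Z² (a(Z) = ((0 + Z²) + 6) + Z = (Z² + 6) + Z = (6 + Z²) + Z = 6 + Z + Z²)
q(P) = 148 (q(P) = -4 + 152 = 148)
q(a(2))/(-71307) = 148/(-71307) = 148*(-1/71307) = -148/71307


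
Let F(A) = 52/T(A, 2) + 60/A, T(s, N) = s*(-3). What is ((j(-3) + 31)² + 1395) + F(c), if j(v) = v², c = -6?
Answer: 26891/9 ≈ 2987.9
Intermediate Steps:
T(s, N) = -3*s
F(A) = 128/(3*A) (F(A) = 52/((-3*A)) + 60/A = 52*(-1/(3*A)) + 60/A = -52/(3*A) + 60/A = 128/(3*A))
((j(-3) + 31)² + 1395) + F(c) = (((-3)² + 31)² + 1395) + (128/3)/(-6) = ((9 + 31)² + 1395) + (128/3)*(-⅙) = (40² + 1395) - 64/9 = (1600 + 1395) - 64/9 = 2995 - 64/9 = 26891/9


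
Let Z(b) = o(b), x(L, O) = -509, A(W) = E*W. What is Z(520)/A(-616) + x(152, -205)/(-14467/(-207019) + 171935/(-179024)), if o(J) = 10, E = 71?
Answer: 412522970857920487/721728663208476 ≈ 571.58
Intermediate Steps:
A(W) = 71*W
Z(b) = 10
Z(520)/A(-616) + x(152, -205)/(-14467/(-207019) + 171935/(-179024)) = 10/((71*(-616))) - 509/(-14467/(-207019) + 171935/(-179024)) = 10/(-43736) - 509/(-14467*(-1/207019) + 171935*(-1/179024)) = 10*(-1/43736) - 509/(14467/207019 - 171935/179024) = -5/21868 - 509/(-33003871557/37061369456) = -5/21868 - 509*(-37061369456/33003871557) = -5/21868 + 18864237053104/33003871557 = 412522970857920487/721728663208476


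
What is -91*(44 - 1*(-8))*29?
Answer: -137228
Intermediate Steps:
-91*(44 - 1*(-8))*29 = -91*(44 + 8)*29 = -91*52*29 = -4732*29 = -137228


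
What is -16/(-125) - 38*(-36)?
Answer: 171016/125 ≈ 1368.1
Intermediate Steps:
-16/(-125) - 38*(-36) = -16*(-1/125) + 1368 = 16/125 + 1368 = 171016/125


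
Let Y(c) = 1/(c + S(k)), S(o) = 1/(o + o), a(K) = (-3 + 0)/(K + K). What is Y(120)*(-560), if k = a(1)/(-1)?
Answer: -1680/361 ≈ -4.6537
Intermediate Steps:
a(K) = -3/(2*K) (a(K) = -3*1/(2*K) = -3/(2*K))
k = 3/2 (k = -3/2/1/(-1) = -3/2*1*(-1) = -3/2*(-1) = 3/2 ≈ 1.5000)
S(o) = 1/(2*o)
Y(c) = 1/(1/3 + c) (Y(c) = 1/(c + 1/(2*(3/2))) = 1/(c + (1/2)*(2/3)) = 1/(c + 1/3) = 1/(1/3 + c))
Y(120)*(-560) = (3/(1 + 3*120))*(-560) = (3/(1 + 360))*(-560) = (3/361)*(-560) = -1680/361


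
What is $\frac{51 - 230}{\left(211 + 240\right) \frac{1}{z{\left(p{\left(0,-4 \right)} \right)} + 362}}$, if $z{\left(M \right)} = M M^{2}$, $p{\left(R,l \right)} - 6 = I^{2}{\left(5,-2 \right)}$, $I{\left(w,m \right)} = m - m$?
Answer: $- \frac{103462}{451} \approx -229.41$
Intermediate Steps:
$I{\left(w,m \right)} = 0$
$p{\left(R,l \right)} = 6$ ($p{\left(R,l \right)} = 6 + 0^{2} = 6 + 0 = 6$)
$z{\left(M \right)} = M^{3}$
$\frac{51 - 230}{\left(211 + 240\right) \frac{1}{z{\left(p{\left(0,-4 \right)} \right)} + 362}} = \frac{51 - 230}{\left(211 + 240\right) \frac{1}{6^{3} + 362}} = \frac{51 - 230}{451 \frac{1}{216 + 362}} = - \frac{179}{451 \cdot \frac{1}{578}} = - \frac{179}{\frac{451}{578}} = \left(-179\right) \frac{578}{451} = - \frac{103462}{451}$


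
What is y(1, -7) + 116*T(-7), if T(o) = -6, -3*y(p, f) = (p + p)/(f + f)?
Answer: -14615/21 ≈ -695.95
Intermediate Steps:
y(p, f) = -p/(3*f) (y(p, f) = -(p + p)/(3*(f + f)) = -2*p/(3*(2*f)) = -2*p*1/(2*f)/3 = -p/(3*f))
y(1, -7) + 116*T(-7) = -⅓*1/(-7) + 116*(-6) = -⅓*1*(-⅐) - 696 = 1/21 - 696 = -14615/21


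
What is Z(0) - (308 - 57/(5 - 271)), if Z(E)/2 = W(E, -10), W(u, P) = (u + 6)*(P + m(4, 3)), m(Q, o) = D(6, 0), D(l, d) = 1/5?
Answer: -29807/70 ≈ -425.81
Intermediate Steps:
D(l, d) = ⅕
m(Q, o) = ⅕
W(u, P) = (6 + u)*(⅕ + P) (W(u, P) = (u + 6)*(P + ⅕) = (6 + u)*(⅕ + P))
Z(E) = -588/5 - 98*E/5 (Z(E) = 2*(6/5 + 6*(-10) + E/5 - 10*E) = 2*(6/5 - 60 + E/5 - 10*E) = 2*(-294/5 - 49*E/5) = -588/5 - 98*E/5)
Z(0) - (308 - 57/(5 - 271)) = (-588/5 - 98/5*0) - (308 - 57/(5 - 271)) = (-588/5 + 0) - (308 - 57/(-266)) = -588/5 - (308 - 57*(-1/266)) = -588/5 - (308 + 3/14) = -588/5 - 1*4315/14 = -588/5 - 4315/14 = -29807/70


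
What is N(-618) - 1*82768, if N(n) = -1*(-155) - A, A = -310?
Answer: -82303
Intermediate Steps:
N(n) = 465 (N(n) = -1*(-155) - 1*(-310) = 155 + 310 = 465)
N(-618) - 1*82768 = 465 - 1*82768 = 465 - 82768 = -82303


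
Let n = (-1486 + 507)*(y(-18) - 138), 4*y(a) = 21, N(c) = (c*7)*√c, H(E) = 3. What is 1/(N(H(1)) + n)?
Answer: 231044/30026995737 - 112*√3/90080987211 ≈ 7.6924e-6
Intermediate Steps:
N(c) = 7*c^(3/2) (N(c) = (7*c)*√c = 7*c^(3/2))
y(a) = 21/4 (y(a) = (¼)*21 = 21/4)
n = 519849/4 (n = (-1486 + 507)*(21/4 - 138) = -979*(-531/4) = 519849/4 ≈ 1.2996e+5)
1/(N(H(1)) + n) = 1/(7*3^(3/2) + 519849/4) = 1/(7*(3*√3) + 519849/4) = 1/(21*√3 + 519849/4) = 1/(519849/4 + 21*√3)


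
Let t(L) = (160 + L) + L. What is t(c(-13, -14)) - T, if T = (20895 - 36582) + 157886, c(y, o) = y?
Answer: -142065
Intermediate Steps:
t(L) = 160 + 2*L
T = 142199 (T = -15687 + 157886 = 142199)
t(c(-13, -14)) - T = (160 + 2*(-13)) - 1*142199 = (160 - 26) - 142199 = 134 - 142199 = -142065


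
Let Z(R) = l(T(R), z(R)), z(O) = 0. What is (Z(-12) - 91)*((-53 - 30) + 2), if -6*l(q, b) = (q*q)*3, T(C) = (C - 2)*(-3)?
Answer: 78813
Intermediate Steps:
T(C) = 6 - 3*C (T(C) = (-2 + C)*(-3) = 6 - 3*C)
l(q, b) = -q²/2 (l(q, b) = -q*q*3/6 = -q²*3/6 = -q²/2)
Z(R) = -(6 - 3*R)²/2
(Z(-12) - 91)*((-53 - 30) + 2) = (-9*(-2 - 12)²/2 - 91)*((-53 - 30) + 2) = (-9/2*(-14)² - 91)*(-83 + 2) = (-9/2*196 - 91)*(-81) = (-882 - 91)*(-81) = -973*(-81) = 78813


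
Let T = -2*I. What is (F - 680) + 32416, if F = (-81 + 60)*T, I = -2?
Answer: 31652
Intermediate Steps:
T = 4 (T = -2*(-2) = 4)
F = -84 (F = (-81 + 60)*4 = -21*4 = -84)
(F - 680) + 32416 = (-84 - 680) + 32416 = -764 + 32416 = 31652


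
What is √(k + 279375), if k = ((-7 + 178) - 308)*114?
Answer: √263757 ≈ 513.57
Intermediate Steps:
k = -15618 (k = (171 - 308)*114 = -137*114 = -15618)
√(k + 279375) = √(-15618 + 279375) = √263757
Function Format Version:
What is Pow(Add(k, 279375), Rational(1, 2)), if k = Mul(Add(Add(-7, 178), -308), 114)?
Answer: Pow(263757, Rational(1, 2)) ≈ 513.57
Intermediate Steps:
k = -15618 (k = Mul(Add(171, -308), 114) = Mul(-137, 114) = -15618)
Pow(Add(k, 279375), Rational(1, 2)) = Pow(Add(-15618, 279375), Rational(1, 2)) = Pow(263757, Rational(1, 2))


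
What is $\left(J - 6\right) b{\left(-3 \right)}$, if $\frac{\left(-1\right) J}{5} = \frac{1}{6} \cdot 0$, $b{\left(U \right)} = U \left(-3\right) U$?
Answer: $162$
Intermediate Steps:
$b{\left(U \right)} = - 3 U^{2}$ ($b{\left(U \right)} = - 3 U U = - 3 U^{2}$)
$J = 0$ ($J = - 5 \cdot \frac{1}{6} \cdot 0 = \left(-5\right) 0 = 0$)
$\left(J - 6\right) b{\left(-3 \right)} = \left(0 - 6\right) \left(- 3 \left(-3\right)^{2}\right) = - 6 \left(\left(-3\right) 9\right) = \left(-6\right) \left(-27\right) = 162$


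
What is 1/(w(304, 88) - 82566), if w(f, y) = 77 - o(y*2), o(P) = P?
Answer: -1/82665 ≈ -1.2097e-5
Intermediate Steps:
w(f, y) = 77 - 2*y (w(f, y) = 77 - y*2 = 77 - 2*y)
1/(w(304, 88) - 82566) = 1/((77 - 2*88) - 82566) = 1/((77 - 176) - 82566) = 1/(-99 - 82566) = 1/(-82665) = -1/82665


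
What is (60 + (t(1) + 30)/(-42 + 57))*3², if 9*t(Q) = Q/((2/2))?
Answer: 8371/15 ≈ 558.07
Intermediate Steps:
t(Q) = Q/9 (t(Q) = (Q/((2/2)))/9 = (Q/((2*(½))))/9 = (Q/1)/9 = (1*Q)/9 = Q/9)
(60 + (t(1) + 30)/(-42 + 57))*3² = (60 + ((⅑)*1 + 30)/(-42 + 57))*3² = (60 + (⅑ + 30)/15)*9 = (60 + (271/9)*(1/15))*9 = (60 + 271/135)*9 = (8371/135)*9 = 8371/15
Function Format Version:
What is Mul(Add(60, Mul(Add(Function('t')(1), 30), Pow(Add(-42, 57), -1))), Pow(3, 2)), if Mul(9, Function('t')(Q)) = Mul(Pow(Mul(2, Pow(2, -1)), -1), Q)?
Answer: Rational(8371, 15) ≈ 558.07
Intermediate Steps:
Function('t')(Q) = Mul(Rational(1, 9), Q) (Function('t')(Q) = Mul(Rational(1, 9), Mul(Pow(Mul(2, Pow(2, -1)), -1), Q)) = Mul(Rational(1, 9), Mul(Pow(Mul(2, Rational(1, 2)), -1), Q)) = Mul(Rational(1, 9), Mul(Pow(1, -1), Q)) = Mul(Rational(1, 9), Mul(1, Q)) = Mul(Rational(1, 9), Q))
Mul(Add(60, Mul(Add(Function('t')(1), 30), Pow(Add(-42, 57), -1))), Pow(3, 2)) = Mul(Add(60, Mul(Add(Mul(Rational(1, 9), 1), 30), Pow(Add(-42, 57), -1))), Pow(3, 2)) = Mul(Add(60, Mul(Add(Rational(1, 9), 30), Pow(15, -1))), 9) = Mul(Add(60, Mul(Rational(271, 9), Rational(1, 15))), 9) = Mul(Add(60, Rational(271, 135)), 9) = Mul(Rational(8371, 135), 9) = Rational(8371, 15)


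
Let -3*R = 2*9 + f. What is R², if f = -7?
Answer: 121/9 ≈ 13.444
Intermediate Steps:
R = -11/3 (R = -(2*9 - 7)/3 = -(18 - 7)/3 = -⅓*11 = -11/3 ≈ -3.6667)
R² = (-11/3)² = 121/9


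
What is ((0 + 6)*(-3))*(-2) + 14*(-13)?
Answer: -146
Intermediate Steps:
((0 + 6)*(-3))*(-2) + 14*(-13) = (6*(-3))*(-2) - 182 = -18*(-2) - 182 = 36 - 182 = -146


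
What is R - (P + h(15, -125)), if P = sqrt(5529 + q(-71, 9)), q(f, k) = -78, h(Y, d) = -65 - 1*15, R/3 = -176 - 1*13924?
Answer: -42220 - sqrt(5451) ≈ -42294.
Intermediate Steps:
R = -42300 (R = 3*(-176 - 1*13924) = 3*(-176 - 13924) = 3*(-14100) = -42300)
h(Y, d) = -80 (h(Y, d) = -65 - 15 = -80)
P = sqrt(5451) (P = sqrt(5529 - 78) = sqrt(5451) ≈ 73.831)
R - (P + h(15, -125)) = -42300 - (sqrt(5451) - 80) = -42300 - (-80 + sqrt(5451)) = -42300 + (80 - sqrt(5451)) = -42220 - sqrt(5451)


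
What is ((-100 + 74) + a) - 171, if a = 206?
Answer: 9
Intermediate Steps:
((-100 + 74) + a) - 171 = ((-100 + 74) + 206) - 171 = (-26 + 206) - 171 = 180 - 171 = 9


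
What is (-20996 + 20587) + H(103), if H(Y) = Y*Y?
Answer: 10200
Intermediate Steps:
H(Y) = Y²
(-20996 + 20587) + H(103) = (-20996 + 20587) + 103² = -409 + 10609 = 10200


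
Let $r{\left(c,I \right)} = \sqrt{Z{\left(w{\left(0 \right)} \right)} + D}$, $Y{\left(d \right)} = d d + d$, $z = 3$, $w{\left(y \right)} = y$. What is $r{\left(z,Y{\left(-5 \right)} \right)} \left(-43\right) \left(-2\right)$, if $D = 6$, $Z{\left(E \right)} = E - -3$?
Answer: $258$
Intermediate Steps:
$Z{\left(E \right)} = 3 + E$ ($Z{\left(E \right)} = E + 3 = 3 + E$)
$Y{\left(d \right)} = d + d^{2}$ ($Y{\left(d \right)} = d^{2} + d = d + d^{2}$)
$r{\left(c,I \right)} = 3$ ($r{\left(c,I \right)} = \sqrt{\left(3 + 0\right) + 6} = \sqrt{3 + 6} = \sqrt{9} = 3$)
$r{\left(z,Y{\left(-5 \right)} \right)} \left(-43\right) \left(-2\right) = 3 \left(-43\right) \left(-2\right) = \left(-129\right) \left(-2\right) = 258$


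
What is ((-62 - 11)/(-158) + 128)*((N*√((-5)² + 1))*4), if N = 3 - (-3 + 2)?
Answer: 162376*√26/79 ≈ 10480.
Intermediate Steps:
N = 4 (N = 3 - 1*(-1) = 3 + 1 = 4)
((-62 - 11)/(-158) + 128)*((N*√((-5)² + 1))*4) = ((-62 - 11)/(-158) + 128)*((4*√((-5)² + 1))*4) = (-73*(-1/158) + 128)*((4*√(25 + 1))*4) = (73/158 + 128)*((4*√26)*4) = 20297*(16*√26)/158 = 162376*√26/79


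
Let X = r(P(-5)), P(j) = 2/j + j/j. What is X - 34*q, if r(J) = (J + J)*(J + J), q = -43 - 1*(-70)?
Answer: -22914/25 ≈ -916.56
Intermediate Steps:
q = 27 (q = -43 + 70 = 27)
P(j) = 1 + 2/j (P(j) = 2/j + 1 = 1 + 2/j)
r(J) = 4*J² (r(J) = (2*J)*(2*J) = 4*J²)
X = 36/25 (X = 4*((2 - 5)/(-5))² = 4*(-⅕*(-3))² = 4*(⅗)² = 4*(9/25) = 36/25 ≈ 1.4400)
X - 34*q = 36/25 - 34*27 = 36/25 - 918 = -22914/25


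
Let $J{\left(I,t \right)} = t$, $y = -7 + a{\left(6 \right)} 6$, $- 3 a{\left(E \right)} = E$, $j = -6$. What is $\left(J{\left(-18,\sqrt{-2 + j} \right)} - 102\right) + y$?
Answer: $-121 + 2 i \sqrt{2} \approx -121.0 + 2.8284 i$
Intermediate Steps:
$a{\left(E \right)} = - \frac{E}{3}$
$y = -19$ ($y = -7 + \left(- \frac{1}{3}\right) 6 \cdot 6 = -7 - 12 = -19$)
$\left(J{\left(-18,\sqrt{-2 + j} \right)} - 102\right) + y = \left(\sqrt{-2 - 6} - 102\right) - 19 = \left(\sqrt{-8} - 102\right) - 19 = \left(2 i \sqrt{2} - 102\right) - 19 = \left(-102 + 2 i \sqrt{2}\right) - 19 = -121 + 2 i \sqrt{2}$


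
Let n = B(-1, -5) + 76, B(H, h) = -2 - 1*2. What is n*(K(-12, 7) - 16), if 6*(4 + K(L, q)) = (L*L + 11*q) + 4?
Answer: 1260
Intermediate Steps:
B(H, h) = -4 (B(H, h) = -2 - 2 = -4)
K(L, q) = -10/3 + L**2/6 + 11*q/6 (K(L, q) = -4 + ((L*L + 11*q) + 4)/6 = -4 + ((L**2 + 11*q) + 4)/6 = -4 + (4 + L**2 + 11*q)/6 = -4 + (2/3 + L**2/6 + 11*q/6) = -10/3 + L**2/6 + 11*q/6)
n = 72 (n = -4 + 76 = 72)
n*(K(-12, 7) - 16) = 72*((-10/3 + (1/6)*(-12)**2 + (11/6)*7) - 16) = 72*((-10/3 + (1/6)*144 + 77/6) - 16) = 72*((-10/3 + 24 + 77/6) - 16) = 72*(67/2 - 16) = 72*(35/2) = 1260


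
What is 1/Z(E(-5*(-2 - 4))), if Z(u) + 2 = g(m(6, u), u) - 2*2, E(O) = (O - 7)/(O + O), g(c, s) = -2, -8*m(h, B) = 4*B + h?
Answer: -1/8 ≈ -0.12500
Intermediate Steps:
m(h, B) = -B/2 - h/8 (m(h, B) = -(4*B + h)/8 = -(h + 4*B)/8 = -B/2 - h/8)
E(O) = (-7 + O)/(2*O) (E(O) = (-7 + O)/((2*O)) = (-7 + O)*(1/(2*O)) = (-7 + O)/(2*O))
Z(u) = -8 (Z(u) = -2 + (-2 - 2*2) = -2 + (-2 - 4) = -2 - 6 = -8)
1/Z(E(-5*(-2 - 4))) = 1/(-8) = -1/8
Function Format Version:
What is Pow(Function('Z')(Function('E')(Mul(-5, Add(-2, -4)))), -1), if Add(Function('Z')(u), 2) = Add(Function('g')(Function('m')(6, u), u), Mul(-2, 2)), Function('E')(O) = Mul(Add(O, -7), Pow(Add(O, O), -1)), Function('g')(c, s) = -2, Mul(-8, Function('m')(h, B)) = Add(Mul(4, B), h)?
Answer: Rational(-1, 8) ≈ -0.12500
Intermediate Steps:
Function('m')(h, B) = Add(Mul(Rational(-1, 2), B), Mul(Rational(-1, 8), h)) (Function('m')(h, B) = Mul(Rational(-1, 8), Add(Mul(4, B), h)) = Mul(Rational(-1, 8), Add(h, Mul(4, B))) = Add(Mul(Rational(-1, 2), B), Mul(Rational(-1, 8), h)))
Function('E')(O) = Mul(Rational(1, 2), Pow(O, -1), Add(-7, O)) (Function('E')(O) = Mul(Add(-7, O), Pow(Mul(2, O), -1)) = Mul(Add(-7, O), Mul(Rational(1, 2), Pow(O, -1))) = Mul(Rational(1, 2), Pow(O, -1), Add(-7, O)))
Function('Z')(u) = -8 (Function('Z')(u) = Add(-2, Add(-2, Mul(-2, 2))) = Add(-2, Add(-2, -4)) = Add(-2, -6) = -8)
Pow(Function('Z')(Function('E')(Mul(-5, Add(-2, -4)))), -1) = Pow(-8, -1) = Rational(-1, 8)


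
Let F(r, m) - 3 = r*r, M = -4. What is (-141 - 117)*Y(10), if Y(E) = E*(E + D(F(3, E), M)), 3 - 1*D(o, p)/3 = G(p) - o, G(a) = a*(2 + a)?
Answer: -79980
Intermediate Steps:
F(r, m) = 3 + r² (F(r, m) = 3 + r*r = 3 + r²)
D(o, p) = 9 + 3*o - 3*p*(2 + p) (D(o, p) = 9 - 3*(p*(2 + p) - o) = 9 - 3*(-o + p*(2 + p)) = 9 + (3*o - 3*p*(2 + p)) = 9 + 3*o - 3*p*(2 + p))
Y(E) = E*(21 + E) (Y(E) = E*(E + (9 + 3*(3 + 3²) - 3*(-4)*(2 - 4))) = E*(E + (9 + 3*(3 + 9) - 3*(-4)*(-2))) = E*(E + (9 + 3*12 - 24)) = E*(E + (9 + 36 - 24)) = E*(E + 21) = E*(21 + E))
(-141 - 117)*Y(10) = (-141 - 117)*(10*(21 + 10)) = -2580*31 = -258*310 = -79980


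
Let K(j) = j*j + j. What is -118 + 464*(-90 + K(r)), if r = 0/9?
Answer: -41878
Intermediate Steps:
r = 0 (r = 0*(1/9) = 0)
K(j) = j + j**2 (K(j) = j**2 + j = j + j**2)
-118 + 464*(-90 + K(r)) = -118 + 464*(-90 + 0*(1 + 0)) = -118 + 464*(-90 + 0*1) = -118 + 464*(-90 + 0) = -118 + 464*(-90) = -118 - 41760 = -41878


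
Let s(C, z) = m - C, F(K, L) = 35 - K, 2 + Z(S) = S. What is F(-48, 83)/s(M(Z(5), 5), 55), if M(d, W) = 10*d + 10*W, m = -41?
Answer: -83/121 ≈ -0.68595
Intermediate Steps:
Z(S) = -2 + S
M(d, W) = 10*W + 10*d
s(C, z) = -41 - C
F(-48, 83)/s(M(Z(5), 5), 55) = (35 - 1*(-48))/(-41 - (10*5 + 10*(-2 + 5))) = (35 + 48)/(-41 - (50 + 10*3)) = 83/(-41 - (50 + 30)) = 83/(-41 - 1*80) = 83/(-41 - 80) = 83/(-121) = 83*(-1/121) = -83/121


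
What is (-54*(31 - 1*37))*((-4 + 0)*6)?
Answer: -7776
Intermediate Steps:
(-54*(31 - 1*37))*((-4 + 0)*6) = (-54*(31 - 37))*(-4*6) = -54*(-6)*(-24) = 324*(-24) = -7776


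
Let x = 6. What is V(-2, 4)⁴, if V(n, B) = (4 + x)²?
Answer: 100000000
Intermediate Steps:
V(n, B) = 100 (V(n, B) = (4 + 6)² = 10² = 100)
V(-2, 4)⁴ = 100⁴ = 100000000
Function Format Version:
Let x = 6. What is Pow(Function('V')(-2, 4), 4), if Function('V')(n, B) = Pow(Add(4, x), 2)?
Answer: 100000000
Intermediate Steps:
Function('V')(n, B) = 100 (Function('V')(n, B) = Pow(Add(4, 6), 2) = Pow(10, 2) = 100)
Pow(Function('V')(-2, 4), 4) = Pow(100, 4) = 100000000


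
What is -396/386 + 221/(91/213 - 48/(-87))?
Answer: 262270275/1167071 ≈ 224.73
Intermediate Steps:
-396/386 + 221/(91/213 - 48/(-87)) = -396*1/386 + 221/(91*(1/213) - 48*(-1/87)) = -198/193 + 221/(91/213 + 16/29) = -198/193 + 221/(6047/6177) = -198/193 + 221*(6177/6047) = -198/193 + 1365117/6047 = 262270275/1167071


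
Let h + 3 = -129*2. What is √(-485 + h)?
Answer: I*√746 ≈ 27.313*I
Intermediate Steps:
h = -261 (h = -3 - 129*2 = -3 - 258 = -261)
√(-485 + h) = √(-485 - 261) = √(-746) = I*√746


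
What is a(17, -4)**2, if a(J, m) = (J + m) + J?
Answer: 900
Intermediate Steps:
a(J, m) = m + 2*J
a(17, -4)**2 = (-4 + 2*17)**2 = (-4 + 34)**2 = 30**2 = 900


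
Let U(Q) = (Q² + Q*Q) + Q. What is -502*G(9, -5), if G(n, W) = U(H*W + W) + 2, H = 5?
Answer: -889544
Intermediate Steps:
U(Q) = Q + 2*Q² (U(Q) = (Q² + Q²) + Q = 2*Q² + Q = Q + 2*Q²)
G(n, W) = 2 + 6*W*(1 + 12*W) (G(n, W) = (5*W + W)*(1 + 2*(5*W + W)) + 2 = (6*W)*(1 + 2*(6*W)) + 2 = (6*W)*(1 + 12*W) + 2 = 6*W*(1 + 12*W) + 2 = 2 + 6*W*(1 + 12*W))
-502*G(9, -5) = -502*(2 + 6*(-5) + 72*(-5)²) = -502*(2 - 30 + 72*25) = -502*(2 - 30 + 1800) = -502*1772 = -889544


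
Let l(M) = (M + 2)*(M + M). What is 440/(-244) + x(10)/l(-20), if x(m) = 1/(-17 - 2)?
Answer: -1504861/834480 ≈ -1.8034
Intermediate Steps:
x(m) = -1/19 (x(m) = 1/(-19) = -1/19)
l(M) = 2*M*(2 + M) (l(M) = (2 + M)*(2*M) = 2*M*(2 + M))
440/(-244) + x(10)/l(-20) = 440/(-244) - (-1/(40*(2 - 20)))/19 = 440*(-1/244) - 1/(19*(2*(-20)*(-18))) = -110/61 - 1/19/720 = -110/61 - 1/19*1/720 = -110/61 - 1/13680 = -1504861/834480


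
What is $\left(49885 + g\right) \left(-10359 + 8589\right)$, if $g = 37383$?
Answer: $-154464360$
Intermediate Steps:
$\left(49885 + g\right) \left(-10359 + 8589\right) = \left(49885 + 37383\right) \left(-10359 + 8589\right) = 87268 \left(-1770\right) = -154464360$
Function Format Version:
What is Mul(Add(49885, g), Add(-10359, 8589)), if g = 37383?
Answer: -154464360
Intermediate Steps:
Mul(Add(49885, g), Add(-10359, 8589)) = Mul(Add(49885, 37383), Add(-10359, 8589)) = Mul(87268, -1770) = -154464360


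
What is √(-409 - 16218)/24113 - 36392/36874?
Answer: -18196/18437 + I*√16627/24113 ≈ -0.98693 + 0.0053476*I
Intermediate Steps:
√(-409 - 16218)/24113 - 36392/36874 = √(-16627)*(1/24113) - 36392*1/36874 = (I*√16627)*(1/24113) - 18196/18437 = I*√16627/24113 - 18196/18437 = -18196/18437 + I*√16627/24113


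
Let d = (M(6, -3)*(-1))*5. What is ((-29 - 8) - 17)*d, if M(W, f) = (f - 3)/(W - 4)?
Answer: -810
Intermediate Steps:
M(W, f) = (-3 + f)/(-4 + W)
d = 15 (d = (((-3 - 3)/(-4 + 6))*(-1))*5 = ((-6/2)*(-1))*5 = (((1/2)*(-6))*(-1))*5 = -3*(-1)*5 = 3*5 = 15)
((-29 - 8) - 17)*d = ((-29 - 8) - 17)*15 = (-37 - 17)*15 = -54*15 = -810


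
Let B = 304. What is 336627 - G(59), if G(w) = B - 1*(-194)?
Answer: 336129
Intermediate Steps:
G(w) = 498 (G(w) = 304 - 1*(-194) = 304 + 194 = 498)
336627 - G(59) = 336627 - 1*498 = 336627 - 498 = 336129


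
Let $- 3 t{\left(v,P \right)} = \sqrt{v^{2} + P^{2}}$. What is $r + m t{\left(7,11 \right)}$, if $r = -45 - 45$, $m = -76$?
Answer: $-90 + \frac{76 \sqrt{170}}{3} \approx 240.31$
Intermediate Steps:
$t{\left(v,P \right)} = - \frac{\sqrt{P^{2} + v^{2}}}{3}$ ($t{\left(v,P \right)} = - \frac{\sqrt{v^{2} + P^{2}}}{3} = - \frac{\sqrt{P^{2} + v^{2}}}{3}$)
$r = -90$ ($r = -45 - 45 = -90$)
$r + m t{\left(7,11 \right)} = -90 - 76 \left(- \frac{\sqrt{11^{2} + 7^{2}}}{3}\right) = -90 - 76 \left(- \frac{\sqrt{121 + 49}}{3}\right) = -90 - 76 \left(- \frac{\sqrt{170}}{3}\right) = -90 + \frac{76 \sqrt{170}}{3}$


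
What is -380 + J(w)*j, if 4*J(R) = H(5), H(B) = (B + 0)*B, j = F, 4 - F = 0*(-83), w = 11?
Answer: -355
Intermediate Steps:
F = 4 (F = 4 - 0*(-83) = 4 - 1*0 = 4 + 0 = 4)
j = 4
H(B) = B² (H(B) = B*B = B²)
J(R) = 25/4 (J(R) = (¼)*5² = (¼)*25 = 25/4)
-380 + J(w)*j = -380 + (25/4)*4 = -380 + 25 = -355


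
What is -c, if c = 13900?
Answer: -13900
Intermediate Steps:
-c = -1*13900 = -13900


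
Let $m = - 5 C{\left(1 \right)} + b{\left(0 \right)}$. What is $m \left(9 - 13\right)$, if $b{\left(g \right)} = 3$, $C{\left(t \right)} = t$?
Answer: $8$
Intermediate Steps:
$m = -2$ ($m = \left(-5\right) 1 + 3 = -5 + 3 = -2$)
$m \left(9 - 13\right) = - 2 \left(9 - 13\right) = \left(-2\right) \left(-4\right) = 8$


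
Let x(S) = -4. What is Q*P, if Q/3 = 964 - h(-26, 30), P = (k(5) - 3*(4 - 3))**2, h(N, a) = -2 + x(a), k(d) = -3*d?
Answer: 942840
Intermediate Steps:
h(N, a) = -6 (h(N, a) = -2 - 4 = -6)
P = 324 (P = (-3*5 - 3*(4 - 3))**2 = (-15 - 3*1)**2 = (-15 - 3)**2 = (-18)**2 = 324)
Q = 2910 (Q = 3*(964 - 1*(-6)) = 3*(964 + 6) = 3*970 = 2910)
Q*P = 2910*324 = 942840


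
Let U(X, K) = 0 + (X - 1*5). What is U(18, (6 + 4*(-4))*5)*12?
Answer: 156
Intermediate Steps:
U(X, K) = -5 + X (U(X, K) = 0 + (X - 5) = 0 + (-5 + X) = -5 + X)
U(18, (6 + 4*(-4))*5)*12 = (-5 + 18)*12 = 13*12 = 156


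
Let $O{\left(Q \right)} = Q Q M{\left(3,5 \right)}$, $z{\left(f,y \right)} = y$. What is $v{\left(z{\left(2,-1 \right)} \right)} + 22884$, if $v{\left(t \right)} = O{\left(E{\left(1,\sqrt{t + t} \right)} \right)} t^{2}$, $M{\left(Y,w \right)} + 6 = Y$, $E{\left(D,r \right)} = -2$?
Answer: $22872$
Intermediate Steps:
$M{\left(Y,w \right)} = -6 + Y$
$O{\left(Q \right)} = - 3 Q^{2}$ ($O{\left(Q \right)} = Q Q \left(-6 + 3\right) = Q^{2} \left(-3\right) = - 3 Q^{2}$)
$v{\left(t \right)} = - 12 t^{2}$ ($v{\left(t \right)} = - 3 \left(-2\right)^{2} t^{2} = \left(-3\right) 4 t^{2} = - 12 t^{2}$)
$v{\left(z{\left(2,-1 \right)} \right)} + 22884 = - 12 \left(-1\right)^{2} + 22884 = \left(-12\right) 1 + 22884 = -12 + 22884 = 22872$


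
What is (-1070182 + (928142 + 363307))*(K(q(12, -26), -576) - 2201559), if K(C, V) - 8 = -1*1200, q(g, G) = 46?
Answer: -487396105517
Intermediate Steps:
K(C, V) = -1192 (K(C, V) = 8 - 1*1200 = 8 - 1200 = -1192)
(-1070182 + (928142 + 363307))*(K(q(12, -26), -576) - 2201559) = (-1070182 + (928142 + 363307))*(-1192 - 2201559) = (-1070182 + 1291449)*(-2202751) = 221267*(-2202751) = -487396105517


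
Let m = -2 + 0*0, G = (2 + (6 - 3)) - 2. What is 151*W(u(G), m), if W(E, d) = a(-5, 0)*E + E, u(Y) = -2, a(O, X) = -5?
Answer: 1208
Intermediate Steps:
G = 3 (G = (2 + 3) - 2 = 5 - 2 = 3)
m = -2 (m = -2 + 0 = -2)
W(E, d) = -4*E (W(E, d) = -5*E + E = -4*E)
151*W(u(G), m) = 151*(-4*(-2)) = 151*8 = 1208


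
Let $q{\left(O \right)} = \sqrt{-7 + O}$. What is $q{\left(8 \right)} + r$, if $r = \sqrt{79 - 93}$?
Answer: $1 + i \sqrt{14} \approx 1.0 + 3.7417 i$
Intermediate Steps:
$r = i \sqrt{14}$ ($r = \sqrt{-14} = i \sqrt{14} \approx 3.7417 i$)
$q{\left(8 \right)} + r = \sqrt{-7 + 8} + i \sqrt{14} = \sqrt{1} + i \sqrt{14} = 1 + i \sqrt{14}$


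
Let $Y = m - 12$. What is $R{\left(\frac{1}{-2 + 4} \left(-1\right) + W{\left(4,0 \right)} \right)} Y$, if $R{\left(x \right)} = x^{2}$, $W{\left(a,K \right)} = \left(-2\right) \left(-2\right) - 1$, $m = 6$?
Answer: $- \frac{75}{2} \approx -37.5$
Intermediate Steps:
$W{\left(a,K \right)} = 3$ ($W{\left(a,K \right)} = 4 - 1 = 3$)
$Y = -6$ ($Y = 6 - 12 = -6$)
$R{\left(\frac{1}{-2 + 4} \left(-1\right) + W{\left(4,0 \right)} \right)} Y = \left(\frac{1}{-2 + 4} \left(-1\right) + 3\right)^{2} \left(-6\right) = \left(\frac{1}{2} \left(-1\right) + 3\right)^{2} \left(-6\right) = \left(- \frac{1}{2} + 3\right)^{2} \left(-6\right) = \left(\frac{5}{2}\right)^{2} \left(-6\right) = \frac{25}{4} \left(-6\right) = - \frac{75}{2}$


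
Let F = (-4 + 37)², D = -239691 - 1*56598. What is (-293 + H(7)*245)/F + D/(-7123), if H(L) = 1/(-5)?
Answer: 35580295/861883 ≈ 41.282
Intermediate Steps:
H(L) = -⅕
D = -296289 (D = -239691 - 56598 = -296289)
F = 1089 (F = 33² = 1089)
(-293 + H(7)*245)/F + D/(-7123) = (-293 - ⅕*245)/1089 - 296289/(-7123) = (-293 - 49)*(1/1089) - 296289*(-1/7123) = -342*1/1089 + 296289/7123 = -38/121 + 296289/7123 = 35580295/861883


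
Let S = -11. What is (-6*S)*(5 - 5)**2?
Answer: 0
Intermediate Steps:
(-6*S)*(5 - 5)**2 = (-6*(-11))*(5 - 5)**2 = 66*0**2 = 66*0 = 0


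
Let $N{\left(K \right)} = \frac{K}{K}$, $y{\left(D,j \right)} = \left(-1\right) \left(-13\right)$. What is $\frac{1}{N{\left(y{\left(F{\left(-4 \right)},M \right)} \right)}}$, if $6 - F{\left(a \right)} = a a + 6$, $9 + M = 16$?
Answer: $1$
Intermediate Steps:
$M = 7$ ($M = -9 + 16 = 7$)
$F{\left(a \right)} = - a^{2}$ ($F{\left(a \right)} = 6 - \left(a a + 6\right) = 6 - \left(a^{2} + 6\right) = 6 - \left(6 + a^{2}\right) = - a^{2}$)
$y{\left(D,j \right)} = 13$
$N{\left(K \right)} = 1$
$\frac{1}{N{\left(y{\left(F{\left(-4 \right)},M \right)} \right)}} = 1^{-1} = 1$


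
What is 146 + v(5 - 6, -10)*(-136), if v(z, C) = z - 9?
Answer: 1506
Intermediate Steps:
v(z, C) = -9 + z
146 + v(5 - 6, -10)*(-136) = 146 + (-9 + (5 - 6))*(-136) = 146 + (-9 - 1)*(-136) = 146 - 10*(-136) = 146 + 1360 = 1506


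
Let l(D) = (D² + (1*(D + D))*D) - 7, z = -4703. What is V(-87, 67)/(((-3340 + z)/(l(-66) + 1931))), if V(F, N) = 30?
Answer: -149920/2681 ≈ -55.919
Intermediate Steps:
l(D) = -7 + 3*D² (l(D) = (D² + (1*(2*D))*D) - 7 = (D² + (2*D)*D) - 7 = (D² + 2*D²) - 7 = 3*D² - 7 = -7 + 3*D²)
V(-87, 67)/(((-3340 + z)/(l(-66) + 1931))) = 30/(((-3340 - 4703)/((-7 + 3*(-66)²) + 1931))) = 30/((-8043/((-7 + 3*4356) + 1931))) = 30/((-8043/((-7 + 13068) + 1931))) = 30/((-8043/(13061 + 1931))) = 30/((-8043/14992)) = 30/((-8043*1/14992)) = 30/(-8043/14992) = 30*(-14992/8043) = -149920/2681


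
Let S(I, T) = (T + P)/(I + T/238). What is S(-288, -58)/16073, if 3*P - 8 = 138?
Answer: 3332/1653959919 ≈ 2.0146e-6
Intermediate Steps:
P = 146/3 (P = 8/3 + (⅓)*138 = 8/3 + 46 = 146/3 ≈ 48.667)
S(I, T) = (146/3 + T)/(I + T/238) (S(I, T) = (T + 146/3)/(I + T/238) = (146/3 + T)/(I + T*(1/238)) = (146/3 + T)/(I + T/238))
S(-288, -58)/16073 = (238*(146 + 3*(-58))/(3*(-58 + 238*(-288))))/16073 = (238*(146 - 174)/(3*(-58 - 68544)))*(1/16073) = ((238/3)*(-28)/(-68602))*(1/16073) = ((238/3)*(-1/68602)*(-28))*(1/16073) = (3332/102903)*(1/16073) = 3332/1653959919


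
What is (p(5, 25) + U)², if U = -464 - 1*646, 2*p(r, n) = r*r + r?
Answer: 1199025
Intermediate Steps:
p(r, n) = r/2 + r²/2 (p(r, n) = (r*r + r)/2 = (r² + r)/2 = (r + r²)/2 = r/2 + r²/2)
U = -1110 (U = -464 - 646 = -1110)
(p(5, 25) + U)² = ((½)*5*(1 + 5) - 1110)² = ((½)*5*6 - 1110)² = (15 - 1110)² = (-1095)² = 1199025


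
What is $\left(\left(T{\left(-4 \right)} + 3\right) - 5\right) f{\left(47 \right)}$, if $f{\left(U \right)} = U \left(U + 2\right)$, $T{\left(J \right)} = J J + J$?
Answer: $23030$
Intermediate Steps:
$T{\left(J \right)} = J + J^{2}$ ($T{\left(J \right)} = J^{2} + J = J + J^{2}$)
$f{\left(U \right)} = U \left(2 + U\right)$
$\left(\left(T{\left(-4 \right)} + 3\right) - 5\right) f{\left(47 \right)} = \left(\left(- 4 \left(1 - 4\right) + 3\right) - 5\right) 47 \left(2 + 47\right) = \left(\left(\left(-4\right) \left(-3\right) + 3\right) - 5\right) 47 \cdot 49 = \left(\left(12 + 3\right) - 5\right) 2303 = \left(15 - 5\right) 2303 = 10 \cdot 2303 = 23030$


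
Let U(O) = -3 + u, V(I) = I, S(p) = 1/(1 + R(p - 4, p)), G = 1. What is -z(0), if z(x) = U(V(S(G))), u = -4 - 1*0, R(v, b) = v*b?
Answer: 7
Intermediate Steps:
R(v, b) = b*v
S(p) = 1/(1 + p*(-4 + p)) (S(p) = 1/(1 + p*(p - 4)) = 1/(1 + p*(-4 + p)))
u = -4 (u = -4 + 0 = -4)
U(O) = -7 (U(O) = -3 - 4 = -7)
z(x) = -7
-z(0) = -1*(-7) = 7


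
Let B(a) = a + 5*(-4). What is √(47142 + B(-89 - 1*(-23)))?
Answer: 4*√2941 ≈ 216.92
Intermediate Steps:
B(a) = -20 + a (B(a) = a - 20 = -20 + a)
√(47142 + B(-89 - 1*(-23))) = √(47142 + (-20 + (-89 - 1*(-23)))) = √(47142 + (-20 + (-89 + 23))) = √(47142 + (-20 - 66)) = √(47142 - 86) = √47056 = 4*√2941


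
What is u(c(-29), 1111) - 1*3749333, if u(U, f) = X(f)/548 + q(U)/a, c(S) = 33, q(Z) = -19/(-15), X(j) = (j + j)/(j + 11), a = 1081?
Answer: -566370267964111/151058940 ≈ -3.7493e+6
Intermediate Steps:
X(j) = 2*j/(11 + j) (X(j) = (2*j)/(11 + j) = 2*j/(11 + j))
q(Z) = 19/15 (q(Z) = -19*(-1/15) = 19/15)
u(U, f) = 19/16215 + f/(274*(11 + f)) (u(U, f) = (2*f/(11 + f))/548 + (19/15)/1081 = (2*f/(11 + f))*(1/548) + (19/15)*(1/1081) = f/(274*(11 + f)) + 19/16215 = 19/16215 + f/(274*(11 + f)))
u(c(-29), 1111) - 1*3749333 = (57266 + 21421*1111)/(4442910*(11 + 1111)) - 1*3749333 = (1/4442910)*(57266 + 23798731)/1122 - 3749333 = (1/4442910)*(1/1122)*23855997 - 3749333 = 722909/151058940 - 3749333 = -566370267964111/151058940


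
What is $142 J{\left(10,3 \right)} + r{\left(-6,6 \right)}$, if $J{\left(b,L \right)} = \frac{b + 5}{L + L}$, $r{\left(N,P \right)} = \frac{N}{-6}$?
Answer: $356$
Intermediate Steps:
$r{\left(N,P \right)} = - \frac{N}{6}$ ($r{\left(N,P \right)} = N \left(- \frac{1}{6}\right) = - \frac{N}{6}$)
$J{\left(b,L \right)} = \frac{5 + b}{2 L}$
$142 J{\left(10,3 \right)} + r{\left(-6,6 \right)} = 142 \frac{5 + 10}{2 \cdot 3} - -1 = 142 \cdot \frac{1}{2} \cdot \frac{1}{3} \cdot 15 + 1 = 142 \cdot \frac{5}{2} + 1 = 355 + 1 = 356$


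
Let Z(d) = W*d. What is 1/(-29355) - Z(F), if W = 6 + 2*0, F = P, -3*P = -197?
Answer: -11565871/29355 ≈ -394.00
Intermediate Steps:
P = 197/3 (P = -1/3*(-197) = 197/3 ≈ 65.667)
F = 197/3 ≈ 65.667
W = 6 (W = 6 + 0 = 6)
Z(d) = 6*d
1/(-29355) - Z(F) = 1/(-29355) - 6*197/3 = -1/29355 - 1*394 = -1/29355 - 394 = -11565871/29355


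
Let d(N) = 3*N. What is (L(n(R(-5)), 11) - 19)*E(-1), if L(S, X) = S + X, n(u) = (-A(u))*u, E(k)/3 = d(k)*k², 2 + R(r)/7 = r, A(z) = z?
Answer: 21681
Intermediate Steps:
R(r) = -14 + 7*r
E(k) = 9*k³ (E(k) = 3*((3*k)*k²) = 3*(3*k³) = 9*k³)
n(u) = -u² (n(u) = (-u)*u = -u²)
(L(n(R(-5)), 11) - 19)*E(-1) = ((-(-14 + 7*(-5))² + 11) - 19)*(9*(-1)³) = ((-(-14 - 35)² + 11) - 19)*(9*(-1)) = ((-1*(-49)² + 11) - 19)*(-9) = ((-1*2401 + 11) - 19)*(-9) = ((-2401 + 11) - 19)*(-9) = (-2390 - 19)*(-9) = -2409*(-9) = 21681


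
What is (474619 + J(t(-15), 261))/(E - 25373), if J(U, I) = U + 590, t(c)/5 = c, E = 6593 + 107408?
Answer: 237567/44314 ≈ 5.3610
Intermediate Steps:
E = 114001
t(c) = 5*c
J(U, I) = 590 + U
(474619 + J(t(-15), 261))/(E - 25373) = (474619 + (590 + 5*(-15)))/(114001 - 25373) = (474619 + (590 - 75))/88628 = (474619 + 515)*(1/88628) = 475134*(1/88628) = 237567/44314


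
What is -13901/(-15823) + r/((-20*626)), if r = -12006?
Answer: 182005729/99051980 ≈ 1.8375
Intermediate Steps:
-13901/(-15823) + r/((-20*626)) = -13901/(-15823) - 12006/((-20*626)) = -13901*(-1/15823) - 12006/(-12520) = 13901/15823 - 12006*(-1/12520) = 13901/15823 + 6003/6260 = 182005729/99051980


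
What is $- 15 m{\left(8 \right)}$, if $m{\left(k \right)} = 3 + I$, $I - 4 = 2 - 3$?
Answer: $-90$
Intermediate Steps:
$I = 3$ ($I = 4 + \left(2 - 3\right) = 4 - 1 = 3$)
$m{\left(k \right)} = 6$ ($m{\left(k \right)} = 3 + 3 = 6$)
$- 15 m{\left(8 \right)} = \left(-15\right) 6 = -90$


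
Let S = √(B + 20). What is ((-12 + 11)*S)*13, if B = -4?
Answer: -52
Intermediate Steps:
S = 4 (S = √(-4 + 20) = √16 = 4)
((-12 + 11)*S)*13 = ((-12 + 11)*4)*13 = -1*4*13 = -4*13 = -52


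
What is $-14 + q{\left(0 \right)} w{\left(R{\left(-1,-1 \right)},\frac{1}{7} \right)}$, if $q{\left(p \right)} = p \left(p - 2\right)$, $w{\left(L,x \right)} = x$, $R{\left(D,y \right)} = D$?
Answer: $-14$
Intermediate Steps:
$q{\left(p \right)} = p \left(-2 + p\right)$
$-14 + q{\left(0 \right)} w{\left(R{\left(-1,-1 \right)},\frac{1}{7} \right)} = -14 + \frac{0 \left(-2 + 0\right)}{7} = -14 + 0 \left(-2\right) \frac{1}{7} = -14 + 0 \cdot \frac{1}{7} = -14 + 0 = -14$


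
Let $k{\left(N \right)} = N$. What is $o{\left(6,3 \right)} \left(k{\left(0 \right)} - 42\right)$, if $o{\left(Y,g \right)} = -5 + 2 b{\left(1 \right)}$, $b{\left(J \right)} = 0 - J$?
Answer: $294$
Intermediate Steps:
$b{\left(J \right)} = - J$
$o{\left(Y,g \right)} = -7$ ($o{\left(Y,g \right)} = -5 + 2 \left(\left(-1\right) 1\right) = -5 + 2 \left(-1\right) = -5 - 2 = -7$)
$o{\left(6,3 \right)} \left(k{\left(0 \right)} - 42\right) = - 7 \left(0 - 42\right) = \left(-7\right) \left(-42\right) = 294$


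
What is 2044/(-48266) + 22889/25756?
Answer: 11192715/13224884 ≈ 0.84634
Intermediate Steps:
2044/(-48266) + 22889/25756 = 2044*(-1/48266) + 22889*(1/25756) = -1022/24133 + 487/548 = 11192715/13224884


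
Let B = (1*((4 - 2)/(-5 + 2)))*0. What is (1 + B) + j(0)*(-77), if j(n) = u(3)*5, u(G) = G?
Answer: -1154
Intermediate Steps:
j(n) = 15 (j(n) = 3*5 = 15)
B = 0 (B = (1*(2/(-3)))*0 = (1*(2*(-⅓)))*0 = (1*(-⅔))*0 = -⅔*0 = 0)
(1 + B) + j(0)*(-77) = (1 + 0) + 15*(-77) = 1 - 1155 = -1154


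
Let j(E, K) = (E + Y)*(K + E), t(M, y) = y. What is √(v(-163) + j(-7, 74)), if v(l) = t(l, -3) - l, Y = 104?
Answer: √6659 ≈ 81.603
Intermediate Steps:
j(E, K) = (104 + E)*(E + K) (j(E, K) = (E + 104)*(K + E) = (104 + E)*(E + K))
v(l) = -3 - l
√(v(-163) + j(-7, 74)) = √((-3 - 1*(-163)) + ((-7)² + 104*(-7) + 104*74 - 7*74)) = √((-3 + 163) + (49 - 728 + 7696 - 518)) = √(160 + 6499) = √6659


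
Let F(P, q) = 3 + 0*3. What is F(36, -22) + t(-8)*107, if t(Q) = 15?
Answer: 1608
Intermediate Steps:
F(P, q) = 3 (F(P, q) = 3 + 0 = 3)
F(36, -22) + t(-8)*107 = 3 + 15*107 = 3 + 1605 = 1608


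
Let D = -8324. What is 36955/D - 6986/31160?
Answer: -75604329/16210990 ≈ -4.6638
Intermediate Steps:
36955/D - 6986/31160 = 36955/(-8324) - 6986/31160 = 36955*(-1/8324) - 6986*1/31160 = -36955/8324 - 3493/15580 = -75604329/16210990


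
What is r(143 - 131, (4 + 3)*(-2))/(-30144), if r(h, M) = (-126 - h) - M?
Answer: 31/7536 ≈ 0.0041136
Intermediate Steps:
r(h, M) = -126 - M - h
r(143 - 131, (4 + 3)*(-2))/(-30144) = (-126 - (4 + 3)*(-2) - (143 - 131))/(-30144) = (-126 - 7*(-2) - 1*12)*(-1/30144) = (-126 - 1*(-14) - 12)*(-1/30144) = (-126 + 14 - 12)*(-1/30144) = -124*(-1/30144) = 31/7536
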